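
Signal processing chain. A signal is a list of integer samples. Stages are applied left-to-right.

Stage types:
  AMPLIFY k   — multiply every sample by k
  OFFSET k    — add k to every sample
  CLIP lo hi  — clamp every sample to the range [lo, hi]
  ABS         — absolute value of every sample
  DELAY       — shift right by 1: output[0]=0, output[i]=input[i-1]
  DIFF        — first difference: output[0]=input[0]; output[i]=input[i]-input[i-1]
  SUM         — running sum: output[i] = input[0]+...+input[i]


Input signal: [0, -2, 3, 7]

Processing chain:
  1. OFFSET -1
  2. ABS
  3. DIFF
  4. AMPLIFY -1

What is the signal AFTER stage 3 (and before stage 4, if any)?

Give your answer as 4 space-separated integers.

Answer: 1 2 -1 4

Derivation:
Input: [0, -2, 3, 7]
Stage 1 (OFFSET -1): 0+-1=-1, -2+-1=-3, 3+-1=2, 7+-1=6 -> [-1, -3, 2, 6]
Stage 2 (ABS): |-1|=1, |-3|=3, |2|=2, |6|=6 -> [1, 3, 2, 6]
Stage 3 (DIFF): s[0]=1, 3-1=2, 2-3=-1, 6-2=4 -> [1, 2, -1, 4]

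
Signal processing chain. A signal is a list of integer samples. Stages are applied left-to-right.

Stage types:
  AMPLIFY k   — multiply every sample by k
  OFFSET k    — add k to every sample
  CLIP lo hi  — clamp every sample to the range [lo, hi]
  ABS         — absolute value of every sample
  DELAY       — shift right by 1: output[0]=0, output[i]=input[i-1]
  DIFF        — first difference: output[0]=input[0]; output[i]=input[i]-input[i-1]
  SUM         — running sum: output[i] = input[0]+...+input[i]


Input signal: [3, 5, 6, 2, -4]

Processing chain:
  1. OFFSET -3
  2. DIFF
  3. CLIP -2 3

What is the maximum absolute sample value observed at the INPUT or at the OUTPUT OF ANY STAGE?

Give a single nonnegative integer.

Input: [3, 5, 6, 2, -4] (max |s|=6)
Stage 1 (OFFSET -3): 3+-3=0, 5+-3=2, 6+-3=3, 2+-3=-1, -4+-3=-7 -> [0, 2, 3, -1, -7] (max |s|=7)
Stage 2 (DIFF): s[0]=0, 2-0=2, 3-2=1, -1-3=-4, -7--1=-6 -> [0, 2, 1, -4, -6] (max |s|=6)
Stage 3 (CLIP -2 3): clip(0,-2,3)=0, clip(2,-2,3)=2, clip(1,-2,3)=1, clip(-4,-2,3)=-2, clip(-6,-2,3)=-2 -> [0, 2, 1, -2, -2] (max |s|=2)
Overall max amplitude: 7

Answer: 7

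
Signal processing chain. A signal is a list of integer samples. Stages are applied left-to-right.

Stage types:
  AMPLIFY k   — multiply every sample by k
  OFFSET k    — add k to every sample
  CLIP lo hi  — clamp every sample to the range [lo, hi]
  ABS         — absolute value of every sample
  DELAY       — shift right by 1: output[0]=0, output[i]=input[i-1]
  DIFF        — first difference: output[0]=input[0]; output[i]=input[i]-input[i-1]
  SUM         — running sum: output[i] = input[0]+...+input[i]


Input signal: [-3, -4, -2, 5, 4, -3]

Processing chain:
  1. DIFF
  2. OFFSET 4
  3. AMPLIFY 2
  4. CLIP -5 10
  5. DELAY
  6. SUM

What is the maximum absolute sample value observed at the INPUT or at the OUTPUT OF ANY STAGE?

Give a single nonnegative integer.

Answer: 34

Derivation:
Input: [-3, -4, -2, 5, 4, -3] (max |s|=5)
Stage 1 (DIFF): s[0]=-3, -4--3=-1, -2--4=2, 5--2=7, 4-5=-1, -3-4=-7 -> [-3, -1, 2, 7, -1, -7] (max |s|=7)
Stage 2 (OFFSET 4): -3+4=1, -1+4=3, 2+4=6, 7+4=11, -1+4=3, -7+4=-3 -> [1, 3, 6, 11, 3, -3] (max |s|=11)
Stage 3 (AMPLIFY 2): 1*2=2, 3*2=6, 6*2=12, 11*2=22, 3*2=6, -3*2=-6 -> [2, 6, 12, 22, 6, -6] (max |s|=22)
Stage 4 (CLIP -5 10): clip(2,-5,10)=2, clip(6,-5,10)=6, clip(12,-5,10)=10, clip(22,-5,10)=10, clip(6,-5,10)=6, clip(-6,-5,10)=-5 -> [2, 6, 10, 10, 6, -5] (max |s|=10)
Stage 5 (DELAY): [0, 2, 6, 10, 10, 6] = [0, 2, 6, 10, 10, 6] -> [0, 2, 6, 10, 10, 6] (max |s|=10)
Stage 6 (SUM): sum[0..0]=0, sum[0..1]=2, sum[0..2]=8, sum[0..3]=18, sum[0..4]=28, sum[0..5]=34 -> [0, 2, 8, 18, 28, 34] (max |s|=34)
Overall max amplitude: 34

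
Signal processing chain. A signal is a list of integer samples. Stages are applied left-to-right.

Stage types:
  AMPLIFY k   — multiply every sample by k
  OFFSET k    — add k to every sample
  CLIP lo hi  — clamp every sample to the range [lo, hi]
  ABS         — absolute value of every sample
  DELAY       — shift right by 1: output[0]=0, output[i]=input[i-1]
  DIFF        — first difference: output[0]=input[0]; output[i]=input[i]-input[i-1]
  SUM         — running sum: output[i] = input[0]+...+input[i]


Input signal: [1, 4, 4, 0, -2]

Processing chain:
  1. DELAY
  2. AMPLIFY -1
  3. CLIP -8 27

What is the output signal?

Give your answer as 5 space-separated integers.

Input: [1, 4, 4, 0, -2]
Stage 1 (DELAY): [0, 1, 4, 4, 0] = [0, 1, 4, 4, 0] -> [0, 1, 4, 4, 0]
Stage 2 (AMPLIFY -1): 0*-1=0, 1*-1=-1, 4*-1=-4, 4*-1=-4, 0*-1=0 -> [0, -1, -4, -4, 0]
Stage 3 (CLIP -8 27): clip(0,-8,27)=0, clip(-1,-8,27)=-1, clip(-4,-8,27)=-4, clip(-4,-8,27)=-4, clip(0,-8,27)=0 -> [0, -1, -4, -4, 0]

Answer: 0 -1 -4 -4 0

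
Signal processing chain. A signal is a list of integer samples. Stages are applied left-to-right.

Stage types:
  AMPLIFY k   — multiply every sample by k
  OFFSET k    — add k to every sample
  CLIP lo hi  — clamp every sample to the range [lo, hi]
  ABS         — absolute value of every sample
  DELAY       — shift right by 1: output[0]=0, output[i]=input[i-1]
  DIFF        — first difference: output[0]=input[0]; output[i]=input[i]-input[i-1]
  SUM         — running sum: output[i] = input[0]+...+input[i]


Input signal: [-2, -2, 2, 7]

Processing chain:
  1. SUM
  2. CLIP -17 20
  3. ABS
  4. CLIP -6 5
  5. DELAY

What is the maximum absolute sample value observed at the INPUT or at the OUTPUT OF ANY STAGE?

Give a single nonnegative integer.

Input: [-2, -2, 2, 7] (max |s|=7)
Stage 1 (SUM): sum[0..0]=-2, sum[0..1]=-4, sum[0..2]=-2, sum[0..3]=5 -> [-2, -4, -2, 5] (max |s|=5)
Stage 2 (CLIP -17 20): clip(-2,-17,20)=-2, clip(-4,-17,20)=-4, clip(-2,-17,20)=-2, clip(5,-17,20)=5 -> [-2, -4, -2, 5] (max |s|=5)
Stage 3 (ABS): |-2|=2, |-4|=4, |-2|=2, |5|=5 -> [2, 4, 2, 5] (max |s|=5)
Stage 4 (CLIP -6 5): clip(2,-6,5)=2, clip(4,-6,5)=4, clip(2,-6,5)=2, clip(5,-6,5)=5 -> [2, 4, 2, 5] (max |s|=5)
Stage 5 (DELAY): [0, 2, 4, 2] = [0, 2, 4, 2] -> [0, 2, 4, 2] (max |s|=4)
Overall max amplitude: 7

Answer: 7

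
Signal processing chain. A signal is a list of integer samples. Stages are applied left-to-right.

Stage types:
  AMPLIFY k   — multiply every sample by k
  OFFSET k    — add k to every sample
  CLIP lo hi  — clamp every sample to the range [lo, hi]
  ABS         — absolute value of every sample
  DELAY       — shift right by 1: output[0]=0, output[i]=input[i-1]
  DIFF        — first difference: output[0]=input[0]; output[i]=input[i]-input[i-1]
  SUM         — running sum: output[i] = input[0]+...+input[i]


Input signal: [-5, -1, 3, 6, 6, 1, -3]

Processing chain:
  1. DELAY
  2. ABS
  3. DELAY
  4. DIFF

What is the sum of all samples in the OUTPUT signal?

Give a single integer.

Input: [-5, -1, 3, 6, 6, 1, -3]
Stage 1 (DELAY): [0, -5, -1, 3, 6, 6, 1] = [0, -5, -1, 3, 6, 6, 1] -> [0, -5, -1, 3, 6, 6, 1]
Stage 2 (ABS): |0|=0, |-5|=5, |-1|=1, |3|=3, |6|=6, |6|=6, |1|=1 -> [0, 5, 1, 3, 6, 6, 1]
Stage 3 (DELAY): [0, 0, 5, 1, 3, 6, 6] = [0, 0, 5, 1, 3, 6, 6] -> [0, 0, 5, 1, 3, 6, 6]
Stage 4 (DIFF): s[0]=0, 0-0=0, 5-0=5, 1-5=-4, 3-1=2, 6-3=3, 6-6=0 -> [0, 0, 5, -4, 2, 3, 0]
Output sum: 6

Answer: 6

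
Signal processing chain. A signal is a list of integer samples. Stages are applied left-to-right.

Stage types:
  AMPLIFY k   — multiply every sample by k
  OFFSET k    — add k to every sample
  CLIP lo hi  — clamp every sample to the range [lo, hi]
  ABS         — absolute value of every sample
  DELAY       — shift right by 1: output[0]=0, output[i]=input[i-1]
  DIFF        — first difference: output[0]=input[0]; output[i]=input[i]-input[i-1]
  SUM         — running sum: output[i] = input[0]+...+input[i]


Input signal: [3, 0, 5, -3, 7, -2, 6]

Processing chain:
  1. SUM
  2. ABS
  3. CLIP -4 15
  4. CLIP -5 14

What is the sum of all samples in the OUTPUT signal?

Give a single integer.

Answer: 55

Derivation:
Input: [3, 0, 5, -3, 7, -2, 6]
Stage 1 (SUM): sum[0..0]=3, sum[0..1]=3, sum[0..2]=8, sum[0..3]=5, sum[0..4]=12, sum[0..5]=10, sum[0..6]=16 -> [3, 3, 8, 5, 12, 10, 16]
Stage 2 (ABS): |3|=3, |3|=3, |8|=8, |5|=5, |12|=12, |10|=10, |16|=16 -> [3, 3, 8, 5, 12, 10, 16]
Stage 3 (CLIP -4 15): clip(3,-4,15)=3, clip(3,-4,15)=3, clip(8,-4,15)=8, clip(5,-4,15)=5, clip(12,-4,15)=12, clip(10,-4,15)=10, clip(16,-4,15)=15 -> [3, 3, 8, 5, 12, 10, 15]
Stage 4 (CLIP -5 14): clip(3,-5,14)=3, clip(3,-5,14)=3, clip(8,-5,14)=8, clip(5,-5,14)=5, clip(12,-5,14)=12, clip(10,-5,14)=10, clip(15,-5,14)=14 -> [3, 3, 8, 5, 12, 10, 14]
Output sum: 55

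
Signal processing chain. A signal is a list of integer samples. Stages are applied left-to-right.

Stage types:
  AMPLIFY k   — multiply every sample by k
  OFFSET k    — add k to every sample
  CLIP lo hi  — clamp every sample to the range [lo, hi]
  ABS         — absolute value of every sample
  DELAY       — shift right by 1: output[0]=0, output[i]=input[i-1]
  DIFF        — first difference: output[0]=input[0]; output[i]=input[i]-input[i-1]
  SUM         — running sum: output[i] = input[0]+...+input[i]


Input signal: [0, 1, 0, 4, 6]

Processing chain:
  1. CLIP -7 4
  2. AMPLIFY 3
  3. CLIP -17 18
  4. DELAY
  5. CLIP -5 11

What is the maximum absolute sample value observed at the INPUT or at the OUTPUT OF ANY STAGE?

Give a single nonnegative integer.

Answer: 12

Derivation:
Input: [0, 1, 0, 4, 6] (max |s|=6)
Stage 1 (CLIP -7 4): clip(0,-7,4)=0, clip(1,-7,4)=1, clip(0,-7,4)=0, clip(4,-7,4)=4, clip(6,-7,4)=4 -> [0, 1, 0, 4, 4] (max |s|=4)
Stage 2 (AMPLIFY 3): 0*3=0, 1*3=3, 0*3=0, 4*3=12, 4*3=12 -> [0, 3, 0, 12, 12] (max |s|=12)
Stage 3 (CLIP -17 18): clip(0,-17,18)=0, clip(3,-17,18)=3, clip(0,-17,18)=0, clip(12,-17,18)=12, clip(12,-17,18)=12 -> [0, 3, 0, 12, 12] (max |s|=12)
Stage 4 (DELAY): [0, 0, 3, 0, 12] = [0, 0, 3, 0, 12] -> [0, 0, 3, 0, 12] (max |s|=12)
Stage 5 (CLIP -5 11): clip(0,-5,11)=0, clip(0,-5,11)=0, clip(3,-5,11)=3, clip(0,-5,11)=0, clip(12,-5,11)=11 -> [0, 0, 3, 0, 11] (max |s|=11)
Overall max amplitude: 12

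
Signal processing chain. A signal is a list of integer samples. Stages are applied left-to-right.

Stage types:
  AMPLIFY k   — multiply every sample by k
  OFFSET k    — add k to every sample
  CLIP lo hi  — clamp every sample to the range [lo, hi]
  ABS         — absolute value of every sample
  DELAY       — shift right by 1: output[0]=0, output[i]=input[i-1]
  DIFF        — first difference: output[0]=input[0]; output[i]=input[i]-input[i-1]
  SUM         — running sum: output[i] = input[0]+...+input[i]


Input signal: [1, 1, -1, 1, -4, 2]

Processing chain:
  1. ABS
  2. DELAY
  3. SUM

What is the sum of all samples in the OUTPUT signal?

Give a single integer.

Answer: 18

Derivation:
Input: [1, 1, -1, 1, -4, 2]
Stage 1 (ABS): |1|=1, |1|=1, |-1|=1, |1|=1, |-4|=4, |2|=2 -> [1, 1, 1, 1, 4, 2]
Stage 2 (DELAY): [0, 1, 1, 1, 1, 4] = [0, 1, 1, 1, 1, 4] -> [0, 1, 1, 1, 1, 4]
Stage 3 (SUM): sum[0..0]=0, sum[0..1]=1, sum[0..2]=2, sum[0..3]=3, sum[0..4]=4, sum[0..5]=8 -> [0, 1, 2, 3, 4, 8]
Output sum: 18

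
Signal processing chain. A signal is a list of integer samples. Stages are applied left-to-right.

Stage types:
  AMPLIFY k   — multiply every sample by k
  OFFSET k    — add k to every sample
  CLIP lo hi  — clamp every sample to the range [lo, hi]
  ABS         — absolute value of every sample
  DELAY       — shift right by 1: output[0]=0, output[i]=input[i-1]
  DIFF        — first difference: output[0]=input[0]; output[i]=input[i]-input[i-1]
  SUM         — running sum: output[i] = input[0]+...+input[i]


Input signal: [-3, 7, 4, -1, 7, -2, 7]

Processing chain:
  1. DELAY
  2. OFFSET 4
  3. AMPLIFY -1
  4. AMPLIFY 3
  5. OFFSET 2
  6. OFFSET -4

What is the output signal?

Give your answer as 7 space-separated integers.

Answer: -14 -5 -35 -26 -11 -35 -8

Derivation:
Input: [-3, 7, 4, -1, 7, -2, 7]
Stage 1 (DELAY): [0, -3, 7, 4, -1, 7, -2] = [0, -3, 7, 4, -1, 7, -2] -> [0, -3, 7, 4, -1, 7, -2]
Stage 2 (OFFSET 4): 0+4=4, -3+4=1, 7+4=11, 4+4=8, -1+4=3, 7+4=11, -2+4=2 -> [4, 1, 11, 8, 3, 11, 2]
Stage 3 (AMPLIFY -1): 4*-1=-4, 1*-1=-1, 11*-1=-11, 8*-1=-8, 3*-1=-3, 11*-1=-11, 2*-1=-2 -> [-4, -1, -11, -8, -3, -11, -2]
Stage 4 (AMPLIFY 3): -4*3=-12, -1*3=-3, -11*3=-33, -8*3=-24, -3*3=-9, -11*3=-33, -2*3=-6 -> [-12, -3, -33, -24, -9, -33, -6]
Stage 5 (OFFSET 2): -12+2=-10, -3+2=-1, -33+2=-31, -24+2=-22, -9+2=-7, -33+2=-31, -6+2=-4 -> [-10, -1, -31, -22, -7, -31, -4]
Stage 6 (OFFSET -4): -10+-4=-14, -1+-4=-5, -31+-4=-35, -22+-4=-26, -7+-4=-11, -31+-4=-35, -4+-4=-8 -> [-14, -5, -35, -26, -11, -35, -8]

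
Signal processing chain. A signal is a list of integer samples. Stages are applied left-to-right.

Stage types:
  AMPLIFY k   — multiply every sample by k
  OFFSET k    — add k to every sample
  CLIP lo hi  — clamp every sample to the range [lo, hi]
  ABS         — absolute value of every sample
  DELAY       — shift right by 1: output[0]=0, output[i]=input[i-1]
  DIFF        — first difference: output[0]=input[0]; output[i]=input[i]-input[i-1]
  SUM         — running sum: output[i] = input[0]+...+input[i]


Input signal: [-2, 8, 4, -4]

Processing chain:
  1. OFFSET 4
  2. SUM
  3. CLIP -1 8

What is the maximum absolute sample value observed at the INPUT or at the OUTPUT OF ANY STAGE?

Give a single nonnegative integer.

Answer: 22

Derivation:
Input: [-2, 8, 4, -4] (max |s|=8)
Stage 1 (OFFSET 4): -2+4=2, 8+4=12, 4+4=8, -4+4=0 -> [2, 12, 8, 0] (max |s|=12)
Stage 2 (SUM): sum[0..0]=2, sum[0..1]=14, sum[0..2]=22, sum[0..3]=22 -> [2, 14, 22, 22] (max |s|=22)
Stage 3 (CLIP -1 8): clip(2,-1,8)=2, clip(14,-1,8)=8, clip(22,-1,8)=8, clip(22,-1,8)=8 -> [2, 8, 8, 8] (max |s|=8)
Overall max amplitude: 22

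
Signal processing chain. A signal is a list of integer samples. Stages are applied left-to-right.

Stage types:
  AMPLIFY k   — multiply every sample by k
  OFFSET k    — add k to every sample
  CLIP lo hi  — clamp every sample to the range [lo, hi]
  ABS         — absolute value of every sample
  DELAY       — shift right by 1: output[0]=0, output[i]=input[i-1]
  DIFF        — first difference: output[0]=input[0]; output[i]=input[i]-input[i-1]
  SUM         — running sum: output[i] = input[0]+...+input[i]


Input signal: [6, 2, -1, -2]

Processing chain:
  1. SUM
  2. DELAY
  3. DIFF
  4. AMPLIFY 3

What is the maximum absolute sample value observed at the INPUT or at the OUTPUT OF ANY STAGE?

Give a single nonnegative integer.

Input: [6, 2, -1, -2] (max |s|=6)
Stage 1 (SUM): sum[0..0]=6, sum[0..1]=8, sum[0..2]=7, sum[0..3]=5 -> [6, 8, 7, 5] (max |s|=8)
Stage 2 (DELAY): [0, 6, 8, 7] = [0, 6, 8, 7] -> [0, 6, 8, 7] (max |s|=8)
Stage 3 (DIFF): s[0]=0, 6-0=6, 8-6=2, 7-8=-1 -> [0, 6, 2, -1] (max |s|=6)
Stage 4 (AMPLIFY 3): 0*3=0, 6*3=18, 2*3=6, -1*3=-3 -> [0, 18, 6, -3] (max |s|=18)
Overall max amplitude: 18

Answer: 18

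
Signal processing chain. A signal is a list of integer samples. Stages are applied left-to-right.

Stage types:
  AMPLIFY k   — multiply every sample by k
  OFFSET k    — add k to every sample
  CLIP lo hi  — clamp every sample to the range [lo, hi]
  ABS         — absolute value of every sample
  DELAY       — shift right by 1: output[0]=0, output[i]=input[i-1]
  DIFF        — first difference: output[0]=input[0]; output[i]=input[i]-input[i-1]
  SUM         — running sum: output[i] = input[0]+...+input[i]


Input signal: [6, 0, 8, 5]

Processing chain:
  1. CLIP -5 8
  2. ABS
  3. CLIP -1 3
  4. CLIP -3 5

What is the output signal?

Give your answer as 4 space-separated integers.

Answer: 3 0 3 3

Derivation:
Input: [6, 0, 8, 5]
Stage 1 (CLIP -5 8): clip(6,-5,8)=6, clip(0,-5,8)=0, clip(8,-5,8)=8, clip(5,-5,8)=5 -> [6, 0, 8, 5]
Stage 2 (ABS): |6|=6, |0|=0, |8|=8, |5|=5 -> [6, 0, 8, 5]
Stage 3 (CLIP -1 3): clip(6,-1,3)=3, clip(0,-1,3)=0, clip(8,-1,3)=3, clip(5,-1,3)=3 -> [3, 0, 3, 3]
Stage 4 (CLIP -3 5): clip(3,-3,5)=3, clip(0,-3,5)=0, clip(3,-3,5)=3, clip(3,-3,5)=3 -> [3, 0, 3, 3]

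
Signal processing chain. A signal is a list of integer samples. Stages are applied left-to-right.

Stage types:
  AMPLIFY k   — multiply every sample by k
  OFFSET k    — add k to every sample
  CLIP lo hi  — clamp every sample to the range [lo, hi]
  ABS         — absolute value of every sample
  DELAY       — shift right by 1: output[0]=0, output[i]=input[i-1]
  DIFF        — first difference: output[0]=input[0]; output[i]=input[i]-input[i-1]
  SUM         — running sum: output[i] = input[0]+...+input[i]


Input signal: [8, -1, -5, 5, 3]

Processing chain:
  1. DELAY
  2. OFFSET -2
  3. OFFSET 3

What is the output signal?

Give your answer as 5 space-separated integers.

Answer: 1 9 0 -4 6

Derivation:
Input: [8, -1, -5, 5, 3]
Stage 1 (DELAY): [0, 8, -1, -5, 5] = [0, 8, -1, -5, 5] -> [0, 8, -1, -5, 5]
Stage 2 (OFFSET -2): 0+-2=-2, 8+-2=6, -1+-2=-3, -5+-2=-7, 5+-2=3 -> [-2, 6, -3, -7, 3]
Stage 3 (OFFSET 3): -2+3=1, 6+3=9, -3+3=0, -7+3=-4, 3+3=6 -> [1, 9, 0, -4, 6]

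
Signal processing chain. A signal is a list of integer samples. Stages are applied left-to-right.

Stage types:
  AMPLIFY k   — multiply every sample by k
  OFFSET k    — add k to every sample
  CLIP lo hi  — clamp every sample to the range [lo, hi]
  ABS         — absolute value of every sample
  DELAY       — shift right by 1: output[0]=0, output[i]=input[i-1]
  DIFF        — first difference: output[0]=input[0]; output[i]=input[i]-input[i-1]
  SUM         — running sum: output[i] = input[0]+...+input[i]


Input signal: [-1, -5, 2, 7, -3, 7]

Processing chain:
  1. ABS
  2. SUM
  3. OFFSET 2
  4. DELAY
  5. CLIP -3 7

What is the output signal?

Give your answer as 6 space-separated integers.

Input: [-1, -5, 2, 7, -3, 7]
Stage 1 (ABS): |-1|=1, |-5|=5, |2|=2, |7|=7, |-3|=3, |7|=7 -> [1, 5, 2, 7, 3, 7]
Stage 2 (SUM): sum[0..0]=1, sum[0..1]=6, sum[0..2]=8, sum[0..3]=15, sum[0..4]=18, sum[0..5]=25 -> [1, 6, 8, 15, 18, 25]
Stage 3 (OFFSET 2): 1+2=3, 6+2=8, 8+2=10, 15+2=17, 18+2=20, 25+2=27 -> [3, 8, 10, 17, 20, 27]
Stage 4 (DELAY): [0, 3, 8, 10, 17, 20] = [0, 3, 8, 10, 17, 20] -> [0, 3, 8, 10, 17, 20]
Stage 5 (CLIP -3 7): clip(0,-3,7)=0, clip(3,-3,7)=3, clip(8,-3,7)=7, clip(10,-3,7)=7, clip(17,-3,7)=7, clip(20,-3,7)=7 -> [0, 3, 7, 7, 7, 7]

Answer: 0 3 7 7 7 7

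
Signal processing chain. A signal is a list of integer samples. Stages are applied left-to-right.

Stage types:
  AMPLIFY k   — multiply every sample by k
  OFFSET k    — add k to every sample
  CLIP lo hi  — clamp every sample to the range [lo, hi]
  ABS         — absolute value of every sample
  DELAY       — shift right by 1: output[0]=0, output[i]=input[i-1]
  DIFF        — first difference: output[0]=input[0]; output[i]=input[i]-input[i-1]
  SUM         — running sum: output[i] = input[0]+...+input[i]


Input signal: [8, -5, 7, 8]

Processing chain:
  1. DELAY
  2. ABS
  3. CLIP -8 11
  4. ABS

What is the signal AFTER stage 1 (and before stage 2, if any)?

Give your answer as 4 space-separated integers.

Answer: 0 8 -5 7

Derivation:
Input: [8, -5, 7, 8]
Stage 1 (DELAY): [0, 8, -5, 7] = [0, 8, -5, 7] -> [0, 8, -5, 7]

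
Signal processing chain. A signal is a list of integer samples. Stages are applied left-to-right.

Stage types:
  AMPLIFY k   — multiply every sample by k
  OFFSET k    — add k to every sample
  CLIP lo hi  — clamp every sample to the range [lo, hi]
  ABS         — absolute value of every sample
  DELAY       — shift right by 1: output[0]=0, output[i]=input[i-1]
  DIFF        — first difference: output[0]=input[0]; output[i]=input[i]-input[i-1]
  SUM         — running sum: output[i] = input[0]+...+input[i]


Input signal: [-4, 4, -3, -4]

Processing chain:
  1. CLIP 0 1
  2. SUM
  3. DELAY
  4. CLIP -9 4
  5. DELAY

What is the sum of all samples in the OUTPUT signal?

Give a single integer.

Answer: 1

Derivation:
Input: [-4, 4, -3, -4]
Stage 1 (CLIP 0 1): clip(-4,0,1)=0, clip(4,0,1)=1, clip(-3,0,1)=0, clip(-4,0,1)=0 -> [0, 1, 0, 0]
Stage 2 (SUM): sum[0..0]=0, sum[0..1]=1, sum[0..2]=1, sum[0..3]=1 -> [0, 1, 1, 1]
Stage 3 (DELAY): [0, 0, 1, 1] = [0, 0, 1, 1] -> [0, 0, 1, 1]
Stage 4 (CLIP -9 4): clip(0,-9,4)=0, clip(0,-9,4)=0, clip(1,-9,4)=1, clip(1,-9,4)=1 -> [0, 0, 1, 1]
Stage 5 (DELAY): [0, 0, 0, 1] = [0, 0, 0, 1] -> [0, 0, 0, 1]
Output sum: 1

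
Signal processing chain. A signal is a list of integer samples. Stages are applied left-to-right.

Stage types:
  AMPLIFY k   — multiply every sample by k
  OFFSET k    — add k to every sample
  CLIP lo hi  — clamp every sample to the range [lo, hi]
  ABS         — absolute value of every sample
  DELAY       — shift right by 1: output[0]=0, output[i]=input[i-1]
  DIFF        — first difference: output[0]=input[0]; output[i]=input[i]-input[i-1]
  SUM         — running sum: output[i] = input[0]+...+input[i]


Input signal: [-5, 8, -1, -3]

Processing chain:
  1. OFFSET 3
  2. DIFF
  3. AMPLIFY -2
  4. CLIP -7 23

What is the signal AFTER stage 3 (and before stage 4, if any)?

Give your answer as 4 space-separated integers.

Input: [-5, 8, -1, -3]
Stage 1 (OFFSET 3): -5+3=-2, 8+3=11, -1+3=2, -3+3=0 -> [-2, 11, 2, 0]
Stage 2 (DIFF): s[0]=-2, 11--2=13, 2-11=-9, 0-2=-2 -> [-2, 13, -9, -2]
Stage 3 (AMPLIFY -2): -2*-2=4, 13*-2=-26, -9*-2=18, -2*-2=4 -> [4, -26, 18, 4]

Answer: 4 -26 18 4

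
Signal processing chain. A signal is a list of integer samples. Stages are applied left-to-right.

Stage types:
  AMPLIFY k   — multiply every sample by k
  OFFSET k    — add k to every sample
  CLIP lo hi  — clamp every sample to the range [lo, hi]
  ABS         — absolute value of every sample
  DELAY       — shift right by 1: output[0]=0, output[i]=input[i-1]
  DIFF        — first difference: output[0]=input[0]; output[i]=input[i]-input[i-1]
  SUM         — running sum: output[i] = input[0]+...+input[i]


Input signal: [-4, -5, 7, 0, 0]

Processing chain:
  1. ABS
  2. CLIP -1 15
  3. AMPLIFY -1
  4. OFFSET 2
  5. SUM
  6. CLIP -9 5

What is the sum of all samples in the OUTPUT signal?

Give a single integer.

Input: [-4, -5, 7, 0, 0]
Stage 1 (ABS): |-4|=4, |-5|=5, |7|=7, |0|=0, |0|=0 -> [4, 5, 7, 0, 0]
Stage 2 (CLIP -1 15): clip(4,-1,15)=4, clip(5,-1,15)=5, clip(7,-1,15)=7, clip(0,-1,15)=0, clip(0,-1,15)=0 -> [4, 5, 7, 0, 0]
Stage 3 (AMPLIFY -1): 4*-1=-4, 5*-1=-5, 7*-1=-7, 0*-1=0, 0*-1=0 -> [-4, -5, -7, 0, 0]
Stage 4 (OFFSET 2): -4+2=-2, -5+2=-3, -7+2=-5, 0+2=2, 0+2=2 -> [-2, -3, -5, 2, 2]
Stage 5 (SUM): sum[0..0]=-2, sum[0..1]=-5, sum[0..2]=-10, sum[0..3]=-8, sum[0..4]=-6 -> [-2, -5, -10, -8, -6]
Stage 6 (CLIP -9 5): clip(-2,-9,5)=-2, clip(-5,-9,5)=-5, clip(-10,-9,5)=-9, clip(-8,-9,5)=-8, clip(-6,-9,5)=-6 -> [-2, -5, -9, -8, -6]
Output sum: -30

Answer: -30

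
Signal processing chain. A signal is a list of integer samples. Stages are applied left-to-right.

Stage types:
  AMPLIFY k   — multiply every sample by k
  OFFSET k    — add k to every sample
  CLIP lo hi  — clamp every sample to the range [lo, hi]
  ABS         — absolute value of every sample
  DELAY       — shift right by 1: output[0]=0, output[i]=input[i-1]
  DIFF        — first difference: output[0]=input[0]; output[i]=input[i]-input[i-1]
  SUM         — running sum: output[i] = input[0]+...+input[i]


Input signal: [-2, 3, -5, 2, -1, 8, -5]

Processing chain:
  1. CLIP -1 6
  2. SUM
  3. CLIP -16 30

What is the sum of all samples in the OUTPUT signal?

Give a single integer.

Answer: 22

Derivation:
Input: [-2, 3, -5, 2, -1, 8, -5]
Stage 1 (CLIP -1 6): clip(-2,-1,6)=-1, clip(3,-1,6)=3, clip(-5,-1,6)=-1, clip(2,-1,6)=2, clip(-1,-1,6)=-1, clip(8,-1,6)=6, clip(-5,-1,6)=-1 -> [-1, 3, -1, 2, -1, 6, -1]
Stage 2 (SUM): sum[0..0]=-1, sum[0..1]=2, sum[0..2]=1, sum[0..3]=3, sum[0..4]=2, sum[0..5]=8, sum[0..6]=7 -> [-1, 2, 1, 3, 2, 8, 7]
Stage 3 (CLIP -16 30): clip(-1,-16,30)=-1, clip(2,-16,30)=2, clip(1,-16,30)=1, clip(3,-16,30)=3, clip(2,-16,30)=2, clip(8,-16,30)=8, clip(7,-16,30)=7 -> [-1, 2, 1, 3, 2, 8, 7]
Output sum: 22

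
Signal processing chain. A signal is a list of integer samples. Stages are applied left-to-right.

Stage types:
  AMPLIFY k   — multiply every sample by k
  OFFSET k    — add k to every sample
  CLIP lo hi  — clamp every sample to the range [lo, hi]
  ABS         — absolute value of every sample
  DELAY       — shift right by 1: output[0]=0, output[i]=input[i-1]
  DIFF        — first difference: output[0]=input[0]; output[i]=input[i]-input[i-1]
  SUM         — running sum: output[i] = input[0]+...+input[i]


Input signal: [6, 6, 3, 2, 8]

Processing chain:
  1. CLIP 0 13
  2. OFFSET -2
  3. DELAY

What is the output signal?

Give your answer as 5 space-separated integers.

Input: [6, 6, 3, 2, 8]
Stage 1 (CLIP 0 13): clip(6,0,13)=6, clip(6,0,13)=6, clip(3,0,13)=3, clip(2,0,13)=2, clip(8,0,13)=8 -> [6, 6, 3, 2, 8]
Stage 2 (OFFSET -2): 6+-2=4, 6+-2=4, 3+-2=1, 2+-2=0, 8+-2=6 -> [4, 4, 1, 0, 6]
Stage 3 (DELAY): [0, 4, 4, 1, 0] = [0, 4, 4, 1, 0] -> [0, 4, 4, 1, 0]

Answer: 0 4 4 1 0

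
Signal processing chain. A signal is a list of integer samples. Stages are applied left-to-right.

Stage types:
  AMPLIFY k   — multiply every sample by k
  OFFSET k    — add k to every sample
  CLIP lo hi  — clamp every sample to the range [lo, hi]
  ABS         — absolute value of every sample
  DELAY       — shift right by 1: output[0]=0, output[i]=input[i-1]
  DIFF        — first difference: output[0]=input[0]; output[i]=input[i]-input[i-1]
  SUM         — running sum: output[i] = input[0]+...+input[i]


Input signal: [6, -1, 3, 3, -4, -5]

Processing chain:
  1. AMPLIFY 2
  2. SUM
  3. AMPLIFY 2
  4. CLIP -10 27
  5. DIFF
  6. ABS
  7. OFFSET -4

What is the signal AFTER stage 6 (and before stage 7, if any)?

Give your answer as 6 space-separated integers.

Input: [6, -1, 3, 3, -4, -5]
Stage 1 (AMPLIFY 2): 6*2=12, -1*2=-2, 3*2=6, 3*2=6, -4*2=-8, -5*2=-10 -> [12, -2, 6, 6, -8, -10]
Stage 2 (SUM): sum[0..0]=12, sum[0..1]=10, sum[0..2]=16, sum[0..3]=22, sum[0..4]=14, sum[0..5]=4 -> [12, 10, 16, 22, 14, 4]
Stage 3 (AMPLIFY 2): 12*2=24, 10*2=20, 16*2=32, 22*2=44, 14*2=28, 4*2=8 -> [24, 20, 32, 44, 28, 8]
Stage 4 (CLIP -10 27): clip(24,-10,27)=24, clip(20,-10,27)=20, clip(32,-10,27)=27, clip(44,-10,27)=27, clip(28,-10,27)=27, clip(8,-10,27)=8 -> [24, 20, 27, 27, 27, 8]
Stage 5 (DIFF): s[0]=24, 20-24=-4, 27-20=7, 27-27=0, 27-27=0, 8-27=-19 -> [24, -4, 7, 0, 0, -19]
Stage 6 (ABS): |24|=24, |-4|=4, |7|=7, |0|=0, |0|=0, |-19|=19 -> [24, 4, 7, 0, 0, 19]

Answer: 24 4 7 0 0 19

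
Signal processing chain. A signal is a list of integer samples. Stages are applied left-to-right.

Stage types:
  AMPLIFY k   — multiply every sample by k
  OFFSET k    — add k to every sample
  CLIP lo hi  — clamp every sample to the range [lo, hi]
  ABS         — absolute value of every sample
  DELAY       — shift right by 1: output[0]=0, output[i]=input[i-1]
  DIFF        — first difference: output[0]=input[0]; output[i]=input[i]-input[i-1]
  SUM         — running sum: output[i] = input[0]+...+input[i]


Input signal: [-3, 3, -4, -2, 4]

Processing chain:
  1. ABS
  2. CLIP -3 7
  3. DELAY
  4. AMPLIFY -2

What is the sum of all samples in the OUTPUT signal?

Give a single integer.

Input: [-3, 3, -4, -2, 4]
Stage 1 (ABS): |-3|=3, |3|=3, |-4|=4, |-2|=2, |4|=4 -> [3, 3, 4, 2, 4]
Stage 2 (CLIP -3 7): clip(3,-3,7)=3, clip(3,-3,7)=3, clip(4,-3,7)=4, clip(2,-3,7)=2, clip(4,-3,7)=4 -> [3, 3, 4, 2, 4]
Stage 3 (DELAY): [0, 3, 3, 4, 2] = [0, 3, 3, 4, 2] -> [0, 3, 3, 4, 2]
Stage 4 (AMPLIFY -2): 0*-2=0, 3*-2=-6, 3*-2=-6, 4*-2=-8, 2*-2=-4 -> [0, -6, -6, -8, -4]
Output sum: -24

Answer: -24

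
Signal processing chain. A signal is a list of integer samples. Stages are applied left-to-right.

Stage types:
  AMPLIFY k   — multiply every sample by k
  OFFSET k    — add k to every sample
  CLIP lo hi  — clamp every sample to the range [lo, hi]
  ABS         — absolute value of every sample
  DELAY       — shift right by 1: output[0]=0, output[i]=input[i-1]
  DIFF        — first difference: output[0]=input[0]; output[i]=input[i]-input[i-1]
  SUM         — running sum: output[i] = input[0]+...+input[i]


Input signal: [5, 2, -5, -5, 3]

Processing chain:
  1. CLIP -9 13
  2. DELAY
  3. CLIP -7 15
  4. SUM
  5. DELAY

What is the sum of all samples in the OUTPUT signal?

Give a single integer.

Answer: 14

Derivation:
Input: [5, 2, -5, -5, 3]
Stage 1 (CLIP -9 13): clip(5,-9,13)=5, clip(2,-9,13)=2, clip(-5,-9,13)=-5, clip(-5,-9,13)=-5, clip(3,-9,13)=3 -> [5, 2, -5, -5, 3]
Stage 2 (DELAY): [0, 5, 2, -5, -5] = [0, 5, 2, -5, -5] -> [0, 5, 2, -5, -5]
Stage 3 (CLIP -7 15): clip(0,-7,15)=0, clip(5,-7,15)=5, clip(2,-7,15)=2, clip(-5,-7,15)=-5, clip(-5,-7,15)=-5 -> [0, 5, 2, -5, -5]
Stage 4 (SUM): sum[0..0]=0, sum[0..1]=5, sum[0..2]=7, sum[0..3]=2, sum[0..4]=-3 -> [0, 5, 7, 2, -3]
Stage 5 (DELAY): [0, 0, 5, 7, 2] = [0, 0, 5, 7, 2] -> [0, 0, 5, 7, 2]
Output sum: 14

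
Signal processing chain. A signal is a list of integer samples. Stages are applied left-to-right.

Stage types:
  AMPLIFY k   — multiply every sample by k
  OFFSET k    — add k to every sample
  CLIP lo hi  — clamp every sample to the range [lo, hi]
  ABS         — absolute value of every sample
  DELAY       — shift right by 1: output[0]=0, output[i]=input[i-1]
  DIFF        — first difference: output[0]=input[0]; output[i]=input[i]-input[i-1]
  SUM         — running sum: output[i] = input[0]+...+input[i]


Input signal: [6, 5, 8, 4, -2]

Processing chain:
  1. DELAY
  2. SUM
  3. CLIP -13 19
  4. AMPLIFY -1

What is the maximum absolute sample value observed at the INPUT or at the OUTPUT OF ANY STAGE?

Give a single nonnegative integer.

Input: [6, 5, 8, 4, -2] (max |s|=8)
Stage 1 (DELAY): [0, 6, 5, 8, 4] = [0, 6, 5, 8, 4] -> [0, 6, 5, 8, 4] (max |s|=8)
Stage 2 (SUM): sum[0..0]=0, sum[0..1]=6, sum[0..2]=11, sum[0..3]=19, sum[0..4]=23 -> [0, 6, 11, 19, 23] (max |s|=23)
Stage 3 (CLIP -13 19): clip(0,-13,19)=0, clip(6,-13,19)=6, clip(11,-13,19)=11, clip(19,-13,19)=19, clip(23,-13,19)=19 -> [0, 6, 11, 19, 19] (max |s|=19)
Stage 4 (AMPLIFY -1): 0*-1=0, 6*-1=-6, 11*-1=-11, 19*-1=-19, 19*-1=-19 -> [0, -6, -11, -19, -19] (max |s|=19)
Overall max amplitude: 23

Answer: 23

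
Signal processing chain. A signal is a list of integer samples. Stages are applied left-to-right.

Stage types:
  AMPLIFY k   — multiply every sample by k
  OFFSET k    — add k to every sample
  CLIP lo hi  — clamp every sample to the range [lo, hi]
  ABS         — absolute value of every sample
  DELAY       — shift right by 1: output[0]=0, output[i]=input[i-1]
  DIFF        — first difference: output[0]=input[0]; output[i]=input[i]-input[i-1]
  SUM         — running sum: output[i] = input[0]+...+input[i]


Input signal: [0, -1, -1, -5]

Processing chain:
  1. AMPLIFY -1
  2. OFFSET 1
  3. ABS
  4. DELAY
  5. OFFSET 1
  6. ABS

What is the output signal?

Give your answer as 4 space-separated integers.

Answer: 1 2 3 3

Derivation:
Input: [0, -1, -1, -5]
Stage 1 (AMPLIFY -1): 0*-1=0, -1*-1=1, -1*-1=1, -5*-1=5 -> [0, 1, 1, 5]
Stage 2 (OFFSET 1): 0+1=1, 1+1=2, 1+1=2, 5+1=6 -> [1, 2, 2, 6]
Stage 3 (ABS): |1|=1, |2|=2, |2|=2, |6|=6 -> [1, 2, 2, 6]
Stage 4 (DELAY): [0, 1, 2, 2] = [0, 1, 2, 2] -> [0, 1, 2, 2]
Stage 5 (OFFSET 1): 0+1=1, 1+1=2, 2+1=3, 2+1=3 -> [1, 2, 3, 3]
Stage 6 (ABS): |1|=1, |2|=2, |3|=3, |3|=3 -> [1, 2, 3, 3]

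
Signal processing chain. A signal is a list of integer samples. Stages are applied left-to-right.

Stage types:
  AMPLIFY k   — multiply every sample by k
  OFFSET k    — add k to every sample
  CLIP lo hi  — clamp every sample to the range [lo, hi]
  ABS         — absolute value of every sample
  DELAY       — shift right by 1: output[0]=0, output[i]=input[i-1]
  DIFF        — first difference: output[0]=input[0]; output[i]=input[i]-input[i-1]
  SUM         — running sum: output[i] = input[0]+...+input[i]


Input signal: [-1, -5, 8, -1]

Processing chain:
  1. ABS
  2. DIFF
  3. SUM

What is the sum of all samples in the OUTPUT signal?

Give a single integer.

Input: [-1, -5, 8, -1]
Stage 1 (ABS): |-1|=1, |-5|=5, |8|=8, |-1|=1 -> [1, 5, 8, 1]
Stage 2 (DIFF): s[0]=1, 5-1=4, 8-5=3, 1-8=-7 -> [1, 4, 3, -7]
Stage 3 (SUM): sum[0..0]=1, sum[0..1]=5, sum[0..2]=8, sum[0..3]=1 -> [1, 5, 8, 1]
Output sum: 15

Answer: 15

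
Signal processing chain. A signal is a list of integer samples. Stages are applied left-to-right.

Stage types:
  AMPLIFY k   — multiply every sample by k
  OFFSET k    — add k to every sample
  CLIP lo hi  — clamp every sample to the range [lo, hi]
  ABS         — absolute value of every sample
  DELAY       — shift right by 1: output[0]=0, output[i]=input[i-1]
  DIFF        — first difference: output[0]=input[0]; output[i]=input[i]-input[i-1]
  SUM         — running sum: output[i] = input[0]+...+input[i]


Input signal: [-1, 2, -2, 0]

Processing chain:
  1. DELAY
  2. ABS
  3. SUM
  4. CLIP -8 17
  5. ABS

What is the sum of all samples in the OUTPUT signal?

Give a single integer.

Input: [-1, 2, -2, 0]
Stage 1 (DELAY): [0, -1, 2, -2] = [0, -1, 2, -2] -> [0, -1, 2, -2]
Stage 2 (ABS): |0|=0, |-1|=1, |2|=2, |-2|=2 -> [0, 1, 2, 2]
Stage 3 (SUM): sum[0..0]=0, sum[0..1]=1, sum[0..2]=3, sum[0..3]=5 -> [0, 1, 3, 5]
Stage 4 (CLIP -8 17): clip(0,-8,17)=0, clip(1,-8,17)=1, clip(3,-8,17)=3, clip(5,-8,17)=5 -> [0, 1, 3, 5]
Stage 5 (ABS): |0|=0, |1|=1, |3|=3, |5|=5 -> [0, 1, 3, 5]
Output sum: 9

Answer: 9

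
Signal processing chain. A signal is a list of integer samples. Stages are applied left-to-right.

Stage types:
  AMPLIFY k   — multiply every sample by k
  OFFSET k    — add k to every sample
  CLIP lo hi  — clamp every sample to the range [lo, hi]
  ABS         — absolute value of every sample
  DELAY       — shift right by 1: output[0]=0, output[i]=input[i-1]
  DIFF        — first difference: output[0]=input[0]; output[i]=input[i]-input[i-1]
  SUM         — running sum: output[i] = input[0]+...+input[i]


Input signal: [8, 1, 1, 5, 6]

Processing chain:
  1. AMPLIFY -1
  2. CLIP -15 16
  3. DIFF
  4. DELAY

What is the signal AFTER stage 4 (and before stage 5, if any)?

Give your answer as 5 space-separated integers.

Input: [8, 1, 1, 5, 6]
Stage 1 (AMPLIFY -1): 8*-1=-8, 1*-1=-1, 1*-1=-1, 5*-1=-5, 6*-1=-6 -> [-8, -1, -1, -5, -6]
Stage 2 (CLIP -15 16): clip(-8,-15,16)=-8, clip(-1,-15,16)=-1, clip(-1,-15,16)=-1, clip(-5,-15,16)=-5, clip(-6,-15,16)=-6 -> [-8, -1, -1, -5, -6]
Stage 3 (DIFF): s[0]=-8, -1--8=7, -1--1=0, -5--1=-4, -6--5=-1 -> [-8, 7, 0, -4, -1]
Stage 4 (DELAY): [0, -8, 7, 0, -4] = [0, -8, 7, 0, -4] -> [0, -8, 7, 0, -4]

Answer: 0 -8 7 0 -4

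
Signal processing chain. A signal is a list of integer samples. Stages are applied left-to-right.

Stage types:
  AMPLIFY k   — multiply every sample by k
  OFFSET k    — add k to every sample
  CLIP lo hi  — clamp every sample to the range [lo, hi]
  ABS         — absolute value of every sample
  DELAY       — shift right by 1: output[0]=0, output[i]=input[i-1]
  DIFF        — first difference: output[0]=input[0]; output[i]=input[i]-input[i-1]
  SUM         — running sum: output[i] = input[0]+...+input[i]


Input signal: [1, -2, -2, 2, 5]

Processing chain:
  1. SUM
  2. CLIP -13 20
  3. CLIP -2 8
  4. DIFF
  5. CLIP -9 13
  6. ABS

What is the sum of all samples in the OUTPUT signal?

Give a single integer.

Answer: 10

Derivation:
Input: [1, -2, -2, 2, 5]
Stage 1 (SUM): sum[0..0]=1, sum[0..1]=-1, sum[0..2]=-3, sum[0..3]=-1, sum[0..4]=4 -> [1, -1, -3, -1, 4]
Stage 2 (CLIP -13 20): clip(1,-13,20)=1, clip(-1,-13,20)=-1, clip(-3,-13,20)=-3, clip(-1,-13,20)=-1, clip(4,-13,20)=4 -> [1, -1, -3, -1, 4]
Stage 3 (CLIP -2 8): clip(1,-2,8)=1, clip(-1,-2,8)=-1, clip(-3,-2,8)=-2, clip(-1,-2,8)=-1, clip(4,-2,8)=4 -> [1, -1, -2, -1, 4]
Stage 4 (DIFF): s[0]=1, -1-1=-2, -2--1=-1, -1--2=1, 4--1=5 -> [1, -2, -1, 1, 5]
Stage 5 (CLIP -9 13): clip(1,-9,13)=1, clip(-2,-9,13)=-2, clip(-1,-9,13)=-1, clip(1,-9,13)=1, clip(5,-9,13)=5 -> [1, -2, -1, 1, 5]
Stage 6 (ABS): |1|=1, |-2|=2, |-1|=1, |1|=1, |5|=5 -> [1, 2, 1, 1, 5]
Output sum: 10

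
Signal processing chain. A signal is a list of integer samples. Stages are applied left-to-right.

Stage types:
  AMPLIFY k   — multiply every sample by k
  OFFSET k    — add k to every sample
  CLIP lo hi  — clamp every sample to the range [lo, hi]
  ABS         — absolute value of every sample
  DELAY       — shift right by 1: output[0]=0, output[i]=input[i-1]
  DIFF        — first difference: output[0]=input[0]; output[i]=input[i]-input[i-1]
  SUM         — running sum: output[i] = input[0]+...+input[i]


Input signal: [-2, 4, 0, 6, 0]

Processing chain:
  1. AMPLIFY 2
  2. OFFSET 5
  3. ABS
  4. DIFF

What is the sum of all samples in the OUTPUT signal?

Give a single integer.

Input: [-2, 4, 0, 6, 0]
Stage 1 (AMPLIFY 2): -2*2=-4, 4*2=8, 0*2=0, 6*2=12, 0*2=0 -> [-4, 8, 0, 12, 0]
Stage 2 (OFFSET 5): -4+5=1, 8+5=13, 0+5=5, 12+5=17, 0+5=5 -> [1, 13, 5, 17, 5]
Stage 3 (ABS): |1|=1, |13|=13, |5|=5, |17|=17, |5|=5 -> [1, 13, 5, 17, 5]
Stage 4 (DIFF): s[0]=1, 13-1=12, 5-13=-8, 17-5=12, 5-17=-12 -> [1, 12, -8, 12, -12]
Output sum: 5

Answer: 5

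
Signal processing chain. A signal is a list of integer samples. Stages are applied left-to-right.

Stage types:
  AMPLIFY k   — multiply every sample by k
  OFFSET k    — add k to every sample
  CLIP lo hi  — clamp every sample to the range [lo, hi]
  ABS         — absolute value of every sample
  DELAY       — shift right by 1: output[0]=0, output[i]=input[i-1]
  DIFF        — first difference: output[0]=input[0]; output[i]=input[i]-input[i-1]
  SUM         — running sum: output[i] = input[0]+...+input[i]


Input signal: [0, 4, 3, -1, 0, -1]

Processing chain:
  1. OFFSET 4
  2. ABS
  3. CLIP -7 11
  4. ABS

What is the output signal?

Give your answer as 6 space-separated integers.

Answer: 4 8 7 3 4 3

Derivation:
Input: [0, 4, 3, -1, 0, -1]
Stage 1 (OFFSET 4): 0+4=4, 4+4=8, 3+4=7, -1+4=3, 0+4=4, -1+4=3 -> [4, 8, 7, 3, 4, 3]
Stage 2 (ABS): |4|=4, |8|=8, |7|=7, |3|=3, |4|=4, |3|=3 -> [4, 8, 7, 3, 4, 3]
Stage 3 (CLIP -7 11): clip(4,-7,11)=4, clip(8,-7,11)=8, clip(7,-7,11)=7, clip(3,-7,11)=3, clip(4,-7,11)=4, clip(3,-7,11)=3 -> [4, 8, 7, 3, 4, 3]
Stage 4 (ABS): |4|=4, |8|=8, |7|=7, |3|=3, |4|=4, |3|=3 -> [4, 8, 7, 3, 4, 3]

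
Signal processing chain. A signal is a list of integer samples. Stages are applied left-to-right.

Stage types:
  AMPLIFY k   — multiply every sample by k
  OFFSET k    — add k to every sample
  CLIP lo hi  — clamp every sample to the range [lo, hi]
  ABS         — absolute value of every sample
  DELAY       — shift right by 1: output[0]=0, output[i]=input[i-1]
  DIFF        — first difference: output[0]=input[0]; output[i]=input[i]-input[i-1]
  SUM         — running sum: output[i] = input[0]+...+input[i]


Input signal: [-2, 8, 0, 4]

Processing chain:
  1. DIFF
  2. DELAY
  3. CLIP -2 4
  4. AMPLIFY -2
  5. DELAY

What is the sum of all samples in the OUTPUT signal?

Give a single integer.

Input: [-2, 8, 0, 4]
Stage 1 (DIFF): s[0]=-2, 8--2=10, 0-8=-8, 4-0=4 -> [-2, 10, -8, 4]
Stage 2 (DELAY): [0, -2, 10, -8] = [0, -2, 10, -8] -> [0, -2, 10, -8]
Stage 3 (CLIP -2 4): clip(0,-2,4)=0, clip(-2,-2,4)=-2, clip(10,-2,4)=4, clip(-8,-2,4)=-2 -> [0, -2, 4, -2]
Stage 4 (AMPLIFY -2): 0*-2=0, -2*-2=4, 4*-2=-8, -2*-2=4 -> [0, 4, -8, 4]
Stage 5 (DELAY): [0, 0, 4, -8] = [0, 0, 4, -8] -> [0, 0, 4, -8]
Output sum: -4

Answer: -4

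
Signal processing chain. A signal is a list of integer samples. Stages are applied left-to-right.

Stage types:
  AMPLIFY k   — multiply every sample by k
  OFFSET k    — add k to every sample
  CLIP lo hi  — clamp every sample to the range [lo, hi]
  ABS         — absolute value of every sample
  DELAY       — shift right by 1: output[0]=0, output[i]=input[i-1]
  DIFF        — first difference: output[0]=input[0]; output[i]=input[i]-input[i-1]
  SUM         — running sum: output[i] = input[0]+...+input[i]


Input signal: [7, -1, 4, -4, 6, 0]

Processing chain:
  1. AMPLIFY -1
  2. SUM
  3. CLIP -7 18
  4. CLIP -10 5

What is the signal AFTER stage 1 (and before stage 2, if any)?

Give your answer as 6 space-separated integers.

Answer: -7 1 -4 4 -6 0

Derivation:
Input: [7, -1, 4, -4, 6, 0]
Stage 1 (AMPLIFY -1): 7*-1=-7, -1*-1=1, 4*-1=-4, -4*-1=4, 6*-1=-6, 0*-1=0 -> [-7, 1, -4, 4, -6, 0]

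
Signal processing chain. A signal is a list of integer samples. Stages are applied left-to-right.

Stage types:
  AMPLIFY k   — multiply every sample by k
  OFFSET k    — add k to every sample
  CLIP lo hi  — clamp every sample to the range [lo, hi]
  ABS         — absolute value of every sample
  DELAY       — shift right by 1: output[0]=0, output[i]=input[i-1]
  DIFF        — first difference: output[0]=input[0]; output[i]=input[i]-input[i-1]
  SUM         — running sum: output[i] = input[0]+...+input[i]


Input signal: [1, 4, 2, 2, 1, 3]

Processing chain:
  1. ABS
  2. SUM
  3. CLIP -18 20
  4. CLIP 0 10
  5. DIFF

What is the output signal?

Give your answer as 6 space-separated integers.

Answer: 1 4 2 2 1 0

Derivation:
Input: [1, 4, 2, 2, 1, 3]
Stage 1 (ABS): |1|=1, |4|=4, |2|=2, |2|=2, |1|=1, |3|=3 -> [1, 4, 2, 2, 1, 3]
Stage 2 (SUM): sum[0..0]=1, sum[0..1]=5, sum[0..2]=7, sum[0..3]=9, sum[0..4]=10, sum[0..5]=13 -> [1, 5, 7, 9, 10, 13]
Stage 3 (CLIP -18 20): clip(1,-18,20)=1, clip(5,-18,20)=5, clip(7,-18,20)=7, clip(9,-18,20)=9, clip(10,-18,20)=10, clip(13,-18,20)=13 -> [1, 5, 7, 9, 10, 13]
Stage 4 (CLIP 0 10): clip(1,0,10)=1, clip(5,0,10)=5, clip(7,0,10)=7, clip(9,0,10)=9, clip(10,0,10)=10, clip(13,0,10)=10 -> [1, 5, 7, 9, 10, 10]
Stage 5 (DIFF): s[0]=1, 5-1=4, 7-5=2, 9-7=2, 10-9=1, 10-10=0 -> [1, 4, 2, 2, 1, 0]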